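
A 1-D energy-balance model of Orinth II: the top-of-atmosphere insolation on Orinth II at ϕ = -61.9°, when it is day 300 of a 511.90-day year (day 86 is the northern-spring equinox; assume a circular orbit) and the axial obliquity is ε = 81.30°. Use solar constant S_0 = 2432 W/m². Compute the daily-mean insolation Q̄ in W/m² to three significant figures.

Q̄ ≈ 0.00 W/m²

Solar longitude: L_s = 360° × (300 − 86)/511.90 = 150.498°.
sin δ = sin 81.30° × sin 150.498° = 0.48679, so δ = +29.130°.
cos h₀ = −tan(-61.9°) tan(+29.130°) = 1.0437 ≥ 1 ⇒ polar night, h₀ = 0 and Q̄ = 0.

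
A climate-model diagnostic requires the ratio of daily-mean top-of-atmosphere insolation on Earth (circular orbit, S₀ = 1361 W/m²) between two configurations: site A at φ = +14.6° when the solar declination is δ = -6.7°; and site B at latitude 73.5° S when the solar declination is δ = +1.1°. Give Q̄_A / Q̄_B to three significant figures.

— Configuration A (φ=+14.6°):
cos H₀ = −tan(+14.6°) tan(-6.700°) = 0.0306, H₀ = 1.5402 rad.
Bracket: H₀ sin φ sin δ + cos φ cos δ sin H₀ = 1.5402×0.25207×-0.11667 + 0.96771×0.99317×0.99953 = -0.045296 + 0.960649 = 0.915353.
Q̄ = (S₀/π) × [bracket] = (1361/π) × 0.915353 = 396.55 W/m².
— Configuration B (φ=-73.5°):
cos H₀ = −tan(-73.5°) tan(+1.100°) = 0.0648, H₀ = 1.5059 rad.
Bracket: H₀ sin φ sin δ + cos φ cos δ sin H₀ = 1.5059×-0.95882×0.01920 + 0.28402×0.99982×0.99790 = -0.027723 + 0.283373 = 0.255650.
Q̄ = (S₀/π) × [bracket] = (1361/π) × 0.255650 = 110.75 W/m².
Ratio Q̄_A / Q̄_B = 396.55 / 110.75 = 3.581.

Q̄_A / Q̄_B ≈ 3.58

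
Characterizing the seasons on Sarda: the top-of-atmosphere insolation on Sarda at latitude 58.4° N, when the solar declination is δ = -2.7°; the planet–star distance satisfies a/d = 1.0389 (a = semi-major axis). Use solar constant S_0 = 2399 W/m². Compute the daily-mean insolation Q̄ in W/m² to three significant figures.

cos h₀ = −tan(+58.4°) tan(-2.700°) = 0.0767, h₀ = 1.4941 rad.
Bracket: h₀ sin ϕ sin δ + cos ϕ cos δ sin h₀ = 1.4941×0.85173×-0.04711 + 0.52399×0.99889×0.99706 = -0.059951 + 0.521870 = 0.461919.
Inverse-square distance factor (a/d)² = 1.0389² = 1.079313.
Q̄ = (S_0/π) × 1.079313 × [bracket] = (2399/π) × 1.079313 × 0.461919 = 380.7 W/m².

Q̄ ≈ 381 W/m²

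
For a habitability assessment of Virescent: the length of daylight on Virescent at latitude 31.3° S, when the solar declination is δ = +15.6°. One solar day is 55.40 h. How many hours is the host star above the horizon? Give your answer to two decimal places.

24.69 h

cos H₀ = −tan φ · tan δ = −tan(-31.3°) × tan(+15.600°) = 0.1698, so H₀ = 1.4002 rad = 80.23°.
Daylight = 2H₀/(2π) × 55.40 h = (1.4002/π) × 55.40 = 24.69 h.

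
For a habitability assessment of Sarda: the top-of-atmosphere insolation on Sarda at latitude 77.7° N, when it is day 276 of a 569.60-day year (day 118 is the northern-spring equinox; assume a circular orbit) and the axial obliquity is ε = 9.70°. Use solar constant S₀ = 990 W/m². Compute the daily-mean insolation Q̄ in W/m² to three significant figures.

Q̄ ≈ 167 W/m²

Solar longitude: λ_s = 360° × (276 − 118)/569.60 = 99.860°.
sin δ = sin 9.70° × sin 99.860° = 0.16600, so δ = +9.555°.
cos H₀ = −tan(+77.7°) tan(+9.555°) = -0.7721, H₀ = 2.4529 rad.
Bracket: H₀ sin φ sin δ + cos φ cos δ sin H₀ = 2.4529×0.97705×0.16600 + 0.21303×0.98613×0.63555 = 0.397837 + 0.133513 = 0.531350.
Q̄ = (S₀/π) × [bracket] = (990/π) × 0.531350 = 167.4 W/m².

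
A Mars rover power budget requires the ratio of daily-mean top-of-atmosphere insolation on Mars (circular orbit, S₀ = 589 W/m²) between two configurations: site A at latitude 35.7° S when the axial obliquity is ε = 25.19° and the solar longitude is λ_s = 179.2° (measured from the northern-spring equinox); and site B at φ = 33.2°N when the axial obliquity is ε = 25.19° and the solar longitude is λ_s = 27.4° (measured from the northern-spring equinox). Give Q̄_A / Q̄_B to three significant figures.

Q̄_A / Q̄_B ≈ 0.810

— Configuration A (φ=-35.7°):
Solar declination: sin δ = sin ε · sin λ_s = sin 25.19° × sin 179.2° = 0.00594, so δ = +0.340°.
cos H₀ = −tan(-35.7°) tan(+0.340°) = 0.0043, H₀ = 1.5665 rad.
Bracket: H₀ sin φ sin δ + cos φ cos δ sin H₀ = 1.5665×-0.58354×0.00594 + 0.81208×0.99998×0.99999 = -0.005430 + 0.812056 = 0.806626.
Q̄ = (S₀/π) × [bracket] = (589/π) × 0.806626 = 151.23 W/m².
— Configuration B (φ=+33.2°):
Solar declination: sin δ = sin ε · sin λ_s = sin 25.19° × sin 27.4° = 0.19587, so δ = +11.296°.
cos H₀ = −tan(+33.2°) tan(+11.296°) = -0.1307, H₀ = 1.7019 rad.
Bracket: H₀ sin φ sin δ + cos φ cos δ sin H₀ = 1.7019×0.54756×0.19587 + 0.83676×0.98063×0.99142 = 0.182530 + 0.813512 = 0.996042.
Q̄ = (S₀/π) × [bracket] = (589/π) × 0.996042 = 186.74 W/m².
Ratio Q̄_A / Q̄_B = 151.23 / 186.74 = 0.8098.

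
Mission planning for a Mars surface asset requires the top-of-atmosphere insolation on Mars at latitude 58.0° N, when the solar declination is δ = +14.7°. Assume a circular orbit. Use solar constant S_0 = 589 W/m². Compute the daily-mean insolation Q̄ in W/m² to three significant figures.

Q̄ ≈ 168 W/m²

cos h₀ = −tan(+58.0°) tan(+14.700°) = -0.4198, h₀ = 2.0041 rad.
Bracket: h₀ sin ϕ sin δ + cos ϕ cos δ sin h₀ = 2.0041×0.84805×0.25376 + 0.52992×0.96727×0.90760 = 0.431285 + 0.465214 = 0.896499.
Q̄ = (S_0/π) × [bracket] = (589/π) × 0.896499 = 168.1 W/m².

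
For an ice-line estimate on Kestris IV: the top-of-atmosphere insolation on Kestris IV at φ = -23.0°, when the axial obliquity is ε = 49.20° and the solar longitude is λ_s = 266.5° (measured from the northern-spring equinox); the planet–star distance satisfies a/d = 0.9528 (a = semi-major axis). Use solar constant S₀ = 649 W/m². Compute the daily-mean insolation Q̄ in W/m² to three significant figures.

Solar declination: sin δ = sin ε · sin λ_s = sin 49.20° × sin 266.5° = -0.75558, so δ = -49.076°.
cos H₀ = −tan(-23.0°) tan(-49.076°) = -0.4896, H₀ = 2.0824 rad.
Bracket: H₀ sin φ sin δ + cos φ cos δ sin H₀ = 2.0824×-0.39073×-0.75558 + 0.92050×0.65505×0.87194 = 0.614782 + 0.525757 = 1.140539.
Inverse-square distance factor (a/d)² = 0.9528² = 0.907828.
Q̄ = (S₀/π) × 0.907828 × [bracket] = (649/π) × 0.907828 × 1.140539 = 213.9 W/m².

Q̄ ≈ 214 W/m²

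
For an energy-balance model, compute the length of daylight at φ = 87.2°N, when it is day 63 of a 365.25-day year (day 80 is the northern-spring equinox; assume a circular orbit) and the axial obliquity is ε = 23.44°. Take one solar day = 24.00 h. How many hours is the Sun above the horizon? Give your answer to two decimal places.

0.00 h

Solar longitude: λ_s = 360° × (63 − 80)/365.25 = -16.756°, i.e. -16.756° + 360° = 343.244°.
sin δ = sin 23.44° × sin 343.244° = -0.11468, so δ = -6.585°.
cos H₀ = −tan φ · tan δ = 2.3603 ≥ 1, so the Sun never rises (polar night) and H₀ = 0.
Daylight = 2H₀/(2π) × 24.00 h = (0.0000/π) × 24.00 = 0.00 h.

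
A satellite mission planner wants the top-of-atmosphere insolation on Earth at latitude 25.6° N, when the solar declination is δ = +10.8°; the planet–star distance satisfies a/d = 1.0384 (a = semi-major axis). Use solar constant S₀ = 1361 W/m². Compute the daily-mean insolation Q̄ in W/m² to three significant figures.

cos H₀ = −tan(+25.6°) tan(+10.800°) = -0.0914, H₀ = 1.6623 rad.
Bracket: H₀ sin φ sin δ + cos φ cos δ sin H₀ = 1.6623×0.43209×0.18738 + 0.90183×0.98229×0.99581 = 0.134588 + 0.882147 = 1.016735.
Inverse-square distance factor (a/d)² = 1.0384² = 1.078275.
Q̄ = (S₀/π) × 1.078275 × [bracket] = (1361/π) × 1.078275 × 1.016735 = 474.9 W/m².

Q̄ ≈ 475 W/m²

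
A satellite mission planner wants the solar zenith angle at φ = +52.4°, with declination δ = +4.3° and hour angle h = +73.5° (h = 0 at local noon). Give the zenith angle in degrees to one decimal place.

θ_z = 76.6°

cos θ_z = sin φ sin δ + cos φ cos δ cos h = 0.059405 + 0.172803 = 0.232208.
θ_z = arccos(0.232208) = 76.6°.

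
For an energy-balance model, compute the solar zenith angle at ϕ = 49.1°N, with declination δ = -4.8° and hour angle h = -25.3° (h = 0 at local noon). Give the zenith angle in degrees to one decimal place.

θ_z = 58.2°

cos θ_z = sin ϕ sin δ + cos ϕ cos δ cos h = -0.063248 + 0.589864 = 0.526616.
θ_z = arccos(0.526616) = 58.2°.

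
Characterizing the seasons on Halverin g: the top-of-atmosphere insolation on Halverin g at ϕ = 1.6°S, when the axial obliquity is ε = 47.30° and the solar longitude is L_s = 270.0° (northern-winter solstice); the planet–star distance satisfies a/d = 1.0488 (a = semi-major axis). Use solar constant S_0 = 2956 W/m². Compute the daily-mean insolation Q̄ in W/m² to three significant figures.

Q̄ ≈ 735 W/m²

Solar declination: sin δ = sin ε · sin L_s = sin 47.30° × sin 270.0° = -0.73491, so δ = -47.300°.
cos h₀ = −tan(-1.6°) tan(-47.300°) = -0.0303, h₀ = 1.6011 rad.
Bracket: h₀ sin ϕ sin δ + cos ϕ cos δ sin h₀ = 1.6011×-0.02792×-0.73491 + 0.99961×0.67816×0.99954 = 0.032852 + 0.677584 = 0.710436.
Inverse-square distance factor (a/d)² = 1.0488² = 1.099981.
Q̄ = (S_0/π) × 1.099981 × [bracket] = (2956/π) × 1.099981 × 0.710436 = 735.3 W/m².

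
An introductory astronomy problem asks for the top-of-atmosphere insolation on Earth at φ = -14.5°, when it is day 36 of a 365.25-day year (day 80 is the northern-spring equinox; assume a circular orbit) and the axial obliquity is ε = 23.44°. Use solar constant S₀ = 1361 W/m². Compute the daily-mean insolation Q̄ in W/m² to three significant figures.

Q̄ ≈ 451 W/m²

Solar longitude: λ_s = 360° × (36 − 80)/365.25 = -43.368°, i.e. -43.368° + 360° = 316.632°.
sin δ = sin 23.44° × sin 316.632° = -0.27315, so δ = -15.852°.
cos H₀ = −tan(-14.5°) tan(-15.852°) = -0.0734, H₀ = 1.6443 rad.
Bracket: H₀ sin φ sin δ + cos φ cos δ sin H₀ = 1.6443×-0.25038×-0.27315 + 0.96815×0.96197×0.99730 = 0.112456 + 0.928817 = 1.041273.
Q̄ = (S₀/π) × [bracket] = (1361/π) × 1.041273 = 451.1 W/m².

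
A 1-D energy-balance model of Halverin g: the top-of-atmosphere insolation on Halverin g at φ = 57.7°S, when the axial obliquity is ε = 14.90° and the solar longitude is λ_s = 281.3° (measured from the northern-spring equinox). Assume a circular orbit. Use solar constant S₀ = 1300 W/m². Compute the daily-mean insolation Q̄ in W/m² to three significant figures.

Q̄ ≈ 371 W/m²

Solar declination: sin δ = sin ε · sin λ_s = sin 14.90° × sin 281.3° = -0.25215, so δ = -14.605°.
cos H₀ = −tan(-57.7°) tan(-14.605°) = -0.4122, H₀ = 1.9956 rad.
Bracket: H₀ sin φ sin δ + cos φ cos δ sin H₀ = 1.9956×-0.84526×-0.25215 + 0.53435×0.96769×0.91110 = 0.425327 + 0.471116 = 0.896443.
Q̄ = (S₀/π) × [bracket] = (1300/π) × 0.896443 = 371.0 W/m².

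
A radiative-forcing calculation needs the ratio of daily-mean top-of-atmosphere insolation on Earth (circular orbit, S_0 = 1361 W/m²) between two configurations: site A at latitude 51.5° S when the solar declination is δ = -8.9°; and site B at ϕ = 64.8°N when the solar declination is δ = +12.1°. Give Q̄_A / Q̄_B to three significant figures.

Q̄_A / Q̄_B ≈ 1.08

— Configuration A (ϕ=-51.5°):
cos h₀ = −tan(-51.5°) tan(-8.900°) = -0.1969, h₀ = 1.7690 rad.
Bracket: h₀ sin ϕ sin δ + cos ϕ cos δ sin h₀ = 1.7690×-0.78261×-0.15471 + 0.62251×0.98796×0.98043 = 0.214186 + 0.602979 = 0.817165.
Q̄ = (S_0/π) × [bracket] = (1361/π) × 0.817165 = 354.01 W/m².
— Configuration B (ϕ=+64.8°):
cos h₀ = −tan(+64.8°) tan(+12.100°) = -0.4556, h₀ = 2.0438 rad.
Bracket: h₀ sin ϕ sin δ + cos ϕ cos δ sin h₀ = 2.0438×0.90483×0.20962 + 0.42578×0.97778×0.89019 = 0.387648 + 0.370603 = 0.758251.
Q̄ = (S_0/π) × [bracket] = (1361/π) × 0.758251 = 328.49 W/m².
Ratio Q̄_A / Q̄_B = 354.01 / 328.49 = 1.078.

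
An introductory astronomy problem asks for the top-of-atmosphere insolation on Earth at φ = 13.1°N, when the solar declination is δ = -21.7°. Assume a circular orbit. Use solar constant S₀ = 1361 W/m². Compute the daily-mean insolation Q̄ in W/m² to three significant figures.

cos H₀ = −tan(+13.1°) tan(-21.700°) = 0.0926, H₀ = 1.4781 rad.
Bracket: H₀ sin φ sin δ + cos φ cos δ sin H₀ = 1.4781×0.22665×-0.36975 + 0.97398×0.92913×0.99570 = -0.123870 + 0.901063 = 0.777193.
Q̄ = (S₀/π) × [bracket] = (1361/π) × 0.777193 = 336.7 W/m².

Q̄ ≈ 337 W/m²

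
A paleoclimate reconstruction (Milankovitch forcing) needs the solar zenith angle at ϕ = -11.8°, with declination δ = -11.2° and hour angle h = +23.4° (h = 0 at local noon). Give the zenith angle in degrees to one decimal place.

cos θ_z = sin ϕ sin δ + cos ϕ cos δ cos h = 0.039720 + 0.881251 = 0.920971.
θ_z = arccos(0.920971) = 22.9°.

θ_z = 22.9°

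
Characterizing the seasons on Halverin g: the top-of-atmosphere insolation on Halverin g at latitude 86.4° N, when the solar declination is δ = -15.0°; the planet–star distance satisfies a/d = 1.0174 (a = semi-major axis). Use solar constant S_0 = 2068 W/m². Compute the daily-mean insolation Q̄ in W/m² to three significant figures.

Q̄ ≈ 0.00 W/m²

cos h₀ = −tan(+86.4°) tan(-15.000°) = 4.2589 ≥ 1 ⇒ polar night, h₀ = 0 and Q̄ = 0.
Inverse-square distance factor (a/d)² = 1.0174² = 1.035103.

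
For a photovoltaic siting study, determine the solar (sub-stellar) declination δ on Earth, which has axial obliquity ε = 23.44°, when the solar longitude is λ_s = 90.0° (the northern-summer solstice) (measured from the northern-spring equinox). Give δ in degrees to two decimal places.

sin δ = sin ε · sin λ_s = sin 23.44° × sin 90.0° = 0.397789.
δ = arcsin(0.397789) = +23.44°.

δ = +23.44°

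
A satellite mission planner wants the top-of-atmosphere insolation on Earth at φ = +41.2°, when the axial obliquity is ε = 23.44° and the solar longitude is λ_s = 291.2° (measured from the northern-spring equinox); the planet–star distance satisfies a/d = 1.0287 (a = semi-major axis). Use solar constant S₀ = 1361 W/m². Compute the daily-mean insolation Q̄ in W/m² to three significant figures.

Q̄ ≈ 164 W/m²

Solar declination: sin δ = sin ε · sin λ_s = sin 23.44° × sin 291.2° = -0.37087, so δ = -21.769°.
cos H₀ = −tan(+41.2°) tan(-21.769°) = 0.3496, H₀ = 1.2137 rad.
Bracket: H₀ sin φ sin δ + cos φ cos δ sin H₀ = 1.2137×0.65869×-0.37087 + 0.75241×0.92869×0.93690 = -0.296493 + 0.654664 = 0.358171.
Inverse-square distance factor (a/d)² = 1.0287² = 1.058224.
Q̄ = (S₀/π) × 1.058224 × [bracket] = (1361/π) × 1.058224 × 0.358171 = 164.2 W/m².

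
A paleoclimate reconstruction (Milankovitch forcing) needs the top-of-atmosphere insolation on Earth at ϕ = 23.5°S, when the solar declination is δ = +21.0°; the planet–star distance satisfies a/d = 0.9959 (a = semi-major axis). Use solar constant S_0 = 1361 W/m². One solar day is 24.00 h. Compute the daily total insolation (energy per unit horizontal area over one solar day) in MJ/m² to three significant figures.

cos h₀ = −tan(-23.5°) tan(+21.000°) = 0.1669, h₀ = 1.4031 rad.
Bracket: h₀ sin ϕ sin δ + cos ϕ cos δ sin h₀ = 1.4031×-0.39875×0.35837 + 0.91706×0.93358×0.98597 = -0.200503 + 0.844137 = 0.643634.
Inverse-square distance factor (a/d)² = 0.9959² = 0.991817.
Q̄ = (S_0/π) × 0.991817 × [bracket] = (1361/π) × 0.991817 × 0.643634 = 276.55 W/m².
Daily total = Q̄ × 24.00 h × 3600 s/h = 276.55 × 24.00 × 3600 / 10⁶ = 23.89 MJ/m².

23.9 MJ/m²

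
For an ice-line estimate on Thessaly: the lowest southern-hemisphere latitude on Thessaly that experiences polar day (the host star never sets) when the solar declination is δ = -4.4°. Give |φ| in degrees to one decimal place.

Polar day requires cos H₀ = −tan φ tan δ ≤ −1, i.e. tan φ tan δ ≥ 1.
The boundary is |tan φ| · |tan δ| = 1, so |φ| = 90° − |δ| = 90° − 4.4° = 85.6° in the southern hemisphere.

|φ| = 85.6°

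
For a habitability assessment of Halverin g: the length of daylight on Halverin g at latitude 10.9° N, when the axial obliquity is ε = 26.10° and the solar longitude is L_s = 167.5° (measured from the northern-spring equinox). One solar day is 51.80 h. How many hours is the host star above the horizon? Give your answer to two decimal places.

Solar declination: sin δ = sin ε · sin L_s = sin 26.10° × sin 167.5° = 0.09522, so δ = +5.464°.
cos h₀ = −tan ϕ · tan δ = −tan(+10.9°) × tan(+5.464°) = -0.0184, so h₀ = 1.5892 rad = 91.06°.
Daylight = 2h₀/(2π) × 51.80 h = (1.5892/π) × 51.80 = 26.20 h.

26.20 h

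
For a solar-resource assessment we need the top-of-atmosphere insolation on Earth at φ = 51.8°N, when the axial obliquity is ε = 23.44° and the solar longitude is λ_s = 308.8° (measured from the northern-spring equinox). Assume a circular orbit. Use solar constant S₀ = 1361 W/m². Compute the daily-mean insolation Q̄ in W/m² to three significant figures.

Q̄ ≈ 111 W/m²

Solar declination: sin δ = sin ε · sin λ_s = sin 23.44° × sin 308.8° = -0.31001, so δ = -18.060°.
cos H₀ = −tan(+51.8°) tan(-18.060°) = 0.4144, H₀ = 1.1435 rad.
Bracket: H₀ sin φ sin δ + cos φ cos δ sin H₀ = 1.1435×0.78586×-0.31001 + 0.61841×0.95073×0.91011 = -0.278585 + 0.535091 = 0.256506.
Q̄ = (S₀/π) × [bracket] = (1361/π) × 0.256506 = 111.1 W/m².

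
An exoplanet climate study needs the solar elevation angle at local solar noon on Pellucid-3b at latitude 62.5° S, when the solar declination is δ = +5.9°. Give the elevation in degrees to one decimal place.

At local noon the hour angle is zero, so the zenith angle equals |φ − δ| = |-62.5° − (+5.900°)| = 68.400°.
Elevation = 90° − 68.400° = 21.6°.

21.6°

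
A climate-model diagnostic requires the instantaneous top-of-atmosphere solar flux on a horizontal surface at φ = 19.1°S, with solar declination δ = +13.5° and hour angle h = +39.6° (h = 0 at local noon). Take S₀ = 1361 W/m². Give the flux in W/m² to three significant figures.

cos θ_z = sin φ sin δ + cos φ cos δ cos h = -0.076388 + 0.707978 = 0.631590.
Flux = S₀ · cos θ_z = 1361 × 0.631590 = 859.6 W/m².

860 W/m²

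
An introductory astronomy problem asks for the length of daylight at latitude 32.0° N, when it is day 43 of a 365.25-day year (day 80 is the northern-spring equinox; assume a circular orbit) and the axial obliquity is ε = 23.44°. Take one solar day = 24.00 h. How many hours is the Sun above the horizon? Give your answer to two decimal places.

10.83 h

Solar longitude: λ_s = 360° × (43 − 80)/365.25 = -36.468°, i.e. -36.468° + 360° = 323.532°.
sin δ = sin 23.44° × sin 323.532° = -0.23644, so δ = -13.676°.
cos H₀ = −tan φ · tan δ = −tan(+32.0°) × tan(-13.676°) = 0.1521, so H₀ = 1.4182 rad = 81.25°.
Daylight = 2H₀/(2π) × 24.00 h = (1.4182/π) × 24.00 = 10.83 h.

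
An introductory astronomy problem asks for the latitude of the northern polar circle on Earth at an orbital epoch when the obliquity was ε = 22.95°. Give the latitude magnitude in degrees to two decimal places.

The polar circle is the lowest latitude that experiences at least one full rotation of continuous daylight at the northern-summer solstice; it lies at |φ| = 90° − ε = 90° − 22.95° = 67.05°.

67.05°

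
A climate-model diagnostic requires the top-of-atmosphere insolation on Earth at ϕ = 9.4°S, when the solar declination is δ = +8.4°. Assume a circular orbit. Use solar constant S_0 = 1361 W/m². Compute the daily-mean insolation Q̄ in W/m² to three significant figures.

cos h₀ = −tan(-9.4°) tan(+8.400°) = 0.0244, h₀ = 1.5463 rad.
Bracket: h₀ sin ϕ sin δ + cos ϕ cos δ sin h₀ = 1.5463×-0.16333×0.14608 + 0.98657×0.98927×0.99970 = -0.036894 + 0.975691 = 0.938797.
Q̄ = (S_0/π) × [bracket] = (1361/π) × 0.938797 = 406.7 W/m².

Q̄ ≈ 407 W/m²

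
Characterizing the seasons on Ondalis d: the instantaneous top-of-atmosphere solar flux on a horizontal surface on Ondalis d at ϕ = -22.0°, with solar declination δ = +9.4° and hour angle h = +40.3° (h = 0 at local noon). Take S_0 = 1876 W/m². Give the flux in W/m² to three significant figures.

cos θ_z = sin ϕ sin δ + cos ϕ cos δ cos h = -0.061183 + 0.697638 = 0.636455.
Flux = S_0 · cos θ_z = 1876 × 0.636455 = 1194 W/m².

1.19e+03 W/m²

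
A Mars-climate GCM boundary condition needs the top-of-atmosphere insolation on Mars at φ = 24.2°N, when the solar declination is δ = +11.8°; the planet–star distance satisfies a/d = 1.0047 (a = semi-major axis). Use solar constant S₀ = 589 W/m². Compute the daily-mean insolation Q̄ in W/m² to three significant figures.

Q̄ ≈ 195 W/m²

cos H₀ = −tan(+24.2°) tan(+11.800°) = -0.0939, H₀ = 1.6648 rad.
Bracket: H₀ sin φ sin δ + cos φ cos δ sin H₀ = 1.6648×0.40992×0.20450 + 0.91212×0.97887×0.99558 = 0.139558 + 0.888901 = 1.028459.
Inverse-square distance factor (a/d)² = 1.0047² = 1.009422.
Q̄ = (S₀/π) × 1.009422 × [bracket] = (589/π) × 1.009422 × 1.028459 = 194.6 W/m².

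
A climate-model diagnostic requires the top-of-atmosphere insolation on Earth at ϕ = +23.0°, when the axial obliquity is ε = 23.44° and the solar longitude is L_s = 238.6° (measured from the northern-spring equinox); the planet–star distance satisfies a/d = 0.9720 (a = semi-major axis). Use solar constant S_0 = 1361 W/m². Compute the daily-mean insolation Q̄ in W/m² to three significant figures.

Solar declination: sin δ = sin ε · sin L_s = sin 23.44° × sin 238.6° = -0.33953, so δ = -19.848°.
cos h₀ = −tan(+23.0°) tan(-19.848°) = 0.1532, h₀ = 1.4170 rad.
Bracket: h₀ sin ϕ sin δ + cos ϕ cos δ sin h₀ = 1.4170×0.39073×-0.33953 + 0.92050×0.94059×0.98819 = -0.187986 + 0.855588 = 0.667602.
Inverse-square distance factor (a/d)² = 0.9720² = 0.944784.
Q̄ = (S_0/π) × 0.944784 × [bracket] = (1361/π) × 0.944784 × 0.667602 = 273.2 W/m².

Q̄ ≈ 273 W/m²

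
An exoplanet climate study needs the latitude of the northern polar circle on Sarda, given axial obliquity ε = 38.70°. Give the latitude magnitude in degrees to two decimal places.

The polar circle is the lowest latitude that experiences at least one full rotation of continuous daylight at the northern-summer solstice; it lies at |φ| = 90° − ε = 90° − 38.70° = 51.30°.

51.30°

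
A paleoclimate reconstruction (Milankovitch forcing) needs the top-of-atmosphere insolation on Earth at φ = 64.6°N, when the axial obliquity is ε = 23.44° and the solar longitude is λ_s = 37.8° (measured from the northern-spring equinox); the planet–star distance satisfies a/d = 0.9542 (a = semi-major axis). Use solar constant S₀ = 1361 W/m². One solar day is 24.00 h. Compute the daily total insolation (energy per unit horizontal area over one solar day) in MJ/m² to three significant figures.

Solar declination: sin δ = sin ε · sin λ_s = sin 23.44° × sin 37.8° = 0.24381, so δ = +14.111°.
cos H₀ = −tan(+64.6°) tan(+14.111°) = -0.5294, H₀ = 2.1287 rad.
Bracket: H₀ sin φ sin δ + cos φ cos δ sin H₀ = 2.1287×0.90334×0.24381 + 0.42894×0.96982×0.84835 = 0.468832 + 0.352909 = 0.821741.
Inverse-square distance factor (a/d)² = 0.9542² = 0.910498.
Q̄ = (S₀/π) × 0.910498 × [bracket] = (1361/π) × 0.910498 × 0.821741 = 324.13 W/m².
Daily total = Q̄ × 24.00 h × 3600 s/h = 324.13 × 24.00 × 3600 / 10⁶ = 28.00 MJ/m².

28.0 MJ/m²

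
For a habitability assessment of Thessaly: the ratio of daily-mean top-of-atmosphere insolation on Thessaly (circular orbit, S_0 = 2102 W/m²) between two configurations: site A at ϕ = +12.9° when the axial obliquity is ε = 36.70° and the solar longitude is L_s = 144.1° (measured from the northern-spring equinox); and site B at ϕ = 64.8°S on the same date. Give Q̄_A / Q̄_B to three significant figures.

Q̄_A / Q̄_B ≈ 29.5

— Configuration A (ϕ=+12.9°):
Solar declination: sin δ = sin ε · sin L_s = sin 36.70° × sin 144.1° = 0.35043, so δ = +20.514°.
cos h₀ = −tan(+12.9°) tan(+20.514°) = -0.0857, h₀ = 1.6566 rad.
Bracket: h₀ sin ϕ sin δ + cos ϕ cos δ sin h₀ = 1.6566×0.22325×0.35043 + 0.97476×0.93659×0.99632 = 0.129602 + 0.909591 = 1.039193.
Q̄ = (S_0/π) × [bracket] = (2102/π) × 1.039193 = 695.31 W/m².
— Configuration B (ϕ=-64.8°):
cos h₀ = −tan(-64.8°) tan(+20.514°) = 0.7951, h₀ = 0.6516 rad.
Bracket: h₀ sin ϕ sin δ + cos ϕ cos δ sin h₀ = 0.6516×-0.90483×0.35043 + 0.42578×0.93659×0.60645 = -0.206609 + 0.241841 = 0.035232.
Q̄ = (S_0/π) × [bracket] = (2102/π) × 0.035232 = 23.573 W/m².
Ratio Q̄_A / Q̄_B = 695.31 / 23.573 = 29.50.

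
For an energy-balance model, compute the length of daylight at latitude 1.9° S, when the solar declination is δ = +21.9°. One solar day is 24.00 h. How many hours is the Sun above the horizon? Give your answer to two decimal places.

cos H₀ = −tan φ · tan δ = −tan(-1.9°) × tan(+21.900°) = 0.0133, so H₀ = 1.5575 rad = 89.24°.
Daylight = 2H₀/(2π) × 24.00 h = (1.5575/π) × 24.00 = 11.90 h.

11.90 h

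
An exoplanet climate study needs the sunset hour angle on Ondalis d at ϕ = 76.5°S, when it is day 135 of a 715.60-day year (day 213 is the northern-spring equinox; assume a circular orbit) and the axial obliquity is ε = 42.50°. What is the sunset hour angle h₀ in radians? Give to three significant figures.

Solar longitude: L_s = 360° × (135 − 213)/715.60 = -39.240°, i.e. -39.240° + 360° = 320.760°.
sin δ = sin 42.50° × sin 320.760° = -0.42736, so δ = -25.300°.
Sunrise equation: cos h₀ = −tan ϕ · tan δ = -1.9689 ≤ −1, so the host star never sets (polar day) and h₀ = π.

h₀ = 3.14 rad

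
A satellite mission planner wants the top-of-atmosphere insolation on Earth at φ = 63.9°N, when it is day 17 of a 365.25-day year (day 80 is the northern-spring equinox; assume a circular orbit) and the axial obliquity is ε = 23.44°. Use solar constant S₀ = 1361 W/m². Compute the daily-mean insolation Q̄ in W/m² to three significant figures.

Q̄ ≈ 19.2 W/m²

Solar longitude: λ_s = 360° × (17 − 80)/365.25 = -62.094°, i.e. -62.094° + 360° = 297.906°.
sin δ = sin 23.44° × sin 297.906° = -0.35153, so δ = -20.581°.
cos H₀ = −tan(+63.9°) tan(-20.581°) = 0.7665, H₀ = 0.6974 rad.
Bracket: H₀ sin φ sin δ + cos φ cos δ sin H₀ = 0.6974×0.89803×-0.35153 + 0.43994×0.93618×0.64226 = -0.220158 + 0.264523 = 0.044365.
Q̄ = (S₀/π) × [bracket] = (1361/π) × 0.044365 = 19.22 W/m².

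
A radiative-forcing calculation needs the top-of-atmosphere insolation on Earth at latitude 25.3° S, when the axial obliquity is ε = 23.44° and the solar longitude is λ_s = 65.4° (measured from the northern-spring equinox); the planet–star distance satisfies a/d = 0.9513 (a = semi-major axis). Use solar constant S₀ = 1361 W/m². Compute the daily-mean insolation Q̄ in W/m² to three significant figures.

Solar declination: sin δ = sin ε · sin λ_s = sin 23.44° × sin 65.4° = 0.36168, so δ = +21.204°.
cos H₀ = −tan(-25.3°) tan(+21.204°) = 0.1834, H₀ = 1.3864 rad.
Bracket: H₀ sin φ sin δ + cos φ cos δ sin H₀ = 1.3864×-0.42736×0.36168 + 0.90408×0.93230×0.98304 = -0.214292 + 0.828579 = 0.614287.
Inverse-square distance factor (a/d)² = 0.9513² = 0.904972.
Q̄ = (S₀/π) × 0.904972 × [bracket] = (1361/π) × 0.904972 × 0.614287 = 240.8 W/m².

Q̄ ≈ 241 W/m²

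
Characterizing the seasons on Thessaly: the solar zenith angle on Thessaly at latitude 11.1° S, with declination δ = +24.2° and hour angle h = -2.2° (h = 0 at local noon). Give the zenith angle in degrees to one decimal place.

cos θ_z = sin ϕ sin δ + cos ϕ cos δ cos h = -0.078919 + 0.894397 = 0.815478.
θ_z = arccos(0.815478) = 35.4°.

θ_z = 35.4°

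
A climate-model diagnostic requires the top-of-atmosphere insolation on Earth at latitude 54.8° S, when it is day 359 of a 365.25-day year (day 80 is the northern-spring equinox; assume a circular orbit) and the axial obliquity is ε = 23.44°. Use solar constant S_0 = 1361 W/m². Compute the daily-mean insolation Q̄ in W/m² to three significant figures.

Solar longitude: L_s = 360° × (359 − 80)/365.25 = 274.990°.
sin δ = sin 23.44° × sin 274.990° = -0.39628, so δ = -23.346°.
cos h₀ = −tan(-54.8°) tan(-23.346°) = -0.6119, h₀ = 2.2292 rad.
Bracket: h₀ sin ϕ sin δ + cos ϕ cos δ sin h₀ = 2.2292×-0.81714×-0.39628 + 0.57643×0.91813×0.79097 = 0.721851 + 0.418611 = 1.140462.
Q̄ = (S_0/π) × [bracket] = (1361/π) × 1.140462 = 494.1 W/m².

Q̄ ≈ 494 W/m²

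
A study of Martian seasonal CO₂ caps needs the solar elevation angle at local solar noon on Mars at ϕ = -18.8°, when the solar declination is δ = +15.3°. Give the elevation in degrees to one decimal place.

At local noon the hour angle is zero, so the zenith angle equals |ϕ − δ| = |-18.8° − (+15.300°)| = 34.100°.
Elevation = 90° − 34.100° = 55.9°.

55.9°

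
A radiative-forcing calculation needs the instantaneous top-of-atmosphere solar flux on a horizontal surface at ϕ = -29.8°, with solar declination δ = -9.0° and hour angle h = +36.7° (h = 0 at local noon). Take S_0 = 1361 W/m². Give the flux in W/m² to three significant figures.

1.04e+03 W/m²

cos θ_z = sin ϕ sin δ + cos ϕ cos δ cos h = 0.077744 + 0.687187 = 0.764931.
Flux = S_0 · cos θ_z = 1361 × 0.764931 = 1041 W/m².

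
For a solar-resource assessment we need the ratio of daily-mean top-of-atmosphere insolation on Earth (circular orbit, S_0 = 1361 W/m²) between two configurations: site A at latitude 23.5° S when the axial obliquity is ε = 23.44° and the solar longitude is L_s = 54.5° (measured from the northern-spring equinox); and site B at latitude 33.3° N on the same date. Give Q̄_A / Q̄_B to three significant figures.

— Configuration A (ϕ=-23.5°):
Solar declination: sin δ = sin ε · sin L_s = sin 23.44° × sin 54.5° = 0.32385, so δ = +18.896°.
cos h₀ = −tan(-23.5°) tan(+18.896°) = 0.1488, h₀ = 1.4214 rad.
Bracket: h₀ sin ϕ sin δ + cos ϕ cos δ sin h₀ = 1.4214×-0.39875×0.32385 + 0.91706×0.94611×0.98886 = -0.183553 + 0.857974 = 0.674421.
Q̄ = (S_0/π) × [bracket] = (1361/π) × 0.674421 = 292.17 W/m².
— Configuration B (ϕ=+33.3°):
cos h₀ = −tan(+33.3°) tan(+18.896°) = -0.2248, h₀ = 1.7976 rad.
Bracket: h₀ sin ϕ sin δ + cos ϕ cos δ sin h₀ = 1.7976×0.54902×0.32385 + 0.83581×0.94611×0.97439 = 0.319614 + 0.770517 = 1.090131.
Q̄ = (S_0/π) × [bracket] = (1361/π) × 1.090131 = 472.27 W/m².
Ratio Q̄_A / Q̄_B = 292.17 / 472.27 = 0.6187.

Q̄_A / Q̄_B ≈ 0.619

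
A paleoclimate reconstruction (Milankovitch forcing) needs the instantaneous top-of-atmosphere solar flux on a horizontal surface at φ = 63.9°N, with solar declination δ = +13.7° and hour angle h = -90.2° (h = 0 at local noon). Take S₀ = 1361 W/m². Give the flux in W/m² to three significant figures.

287 W/m²

cos θ_z = sin φ sin δ + cos φ cos δ cos h = 0.212687 + -0.001492 = 0.211195.
Flux = S₀ · cos θ_z = 1361 × 0.211195 = 287.4 W/m².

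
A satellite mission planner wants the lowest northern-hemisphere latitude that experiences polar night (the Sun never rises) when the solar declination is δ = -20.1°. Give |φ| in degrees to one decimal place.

Polar night requires cos H₀ = −tan φ tan δ ≥ 1, i.e. tan φ tan δ ≤ −1.
The boundary is |tan φ| · |tan δ| = 1, so |φ| = 90° − |δ| = 90° − 20.1° = 69.9° in the northern hemisphere.

|φ| = 69.9°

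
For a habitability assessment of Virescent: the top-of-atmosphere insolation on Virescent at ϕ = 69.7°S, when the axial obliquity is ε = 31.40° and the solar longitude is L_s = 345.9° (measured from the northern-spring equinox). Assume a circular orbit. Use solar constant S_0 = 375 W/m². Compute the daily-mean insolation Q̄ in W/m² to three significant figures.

Solar declination: sin δ = sin ε · sin L_s = sin 31.40° × sin 345.9° = -0.12693, so δ = -7.292°.
cos h₀ = −tan(-69.7°) tan(-7.292°) = -0.3459, h₀ = 1.9240 rad.
Bracket: h₀ sin ϕ sin δ + cos ϕ cos δ sin h₀ = 1.9240×-0.93789×-0.12693 + 0.34694×0.99191×0.93826 = 0.229045 + 0.322886 = 0.551931.
Q̄ = (S_0/π) × [bracket] = (375/π) × 0.551931 = 65.88 W/m².

Q̄ ≈ 65.9 W/m²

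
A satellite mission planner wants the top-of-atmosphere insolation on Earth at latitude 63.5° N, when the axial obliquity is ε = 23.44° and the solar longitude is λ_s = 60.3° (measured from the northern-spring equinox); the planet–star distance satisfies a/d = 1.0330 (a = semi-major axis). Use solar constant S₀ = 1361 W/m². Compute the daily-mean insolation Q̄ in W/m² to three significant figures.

Solar declination: sin δ = sin ε · sin λ_s = sin 23.44° × sin 60.3° = 0.34553, so δ = +20.214°.
cos H₀ = −tan(+63.5°) tan(+20.214°) = -0.7385, H₀ = 2.4017 rad.
Bracket: H₀ sin φ sin δ + cos φ cos δ sin H₀ = 2.4017×0.89493×0.34553 + 0.44620×0.93841×0.67424 = 0.742666 + 0.282317 = 1.024983.
Inverse-square distance factor (a/d)² = 1.0330² = 1.067089.
Q̄ = (S₀/π) × 1.067089 × [bracket] = (1361/π) × 1.067089 × 1.024983 = 473.8 W/m².

Q̄ ≈ 474 W/m²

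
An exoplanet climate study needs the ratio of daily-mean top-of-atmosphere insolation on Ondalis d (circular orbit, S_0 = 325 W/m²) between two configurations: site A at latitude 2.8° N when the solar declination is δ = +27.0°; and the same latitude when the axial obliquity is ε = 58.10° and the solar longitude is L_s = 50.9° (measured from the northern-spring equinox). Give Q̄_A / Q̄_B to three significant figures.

Q̄_A / Q̄_B ≈ 1.15

— Configuration A (ϕ=+2.8°):
cos h₀ = −tan(+2.8°) tan(+27.000°) = -0.0249, h₀ = 1.5957 rad.
Bracket: h₀ sin ϕ sin δ + cos ϕ cos δ sin h₀ = 1.5957×0.04885×0.45399 + 0.99881×0.89101×0.99969 = 0.035388 + 0.889674 = 0.925062.
Q̄ = (S_0/π) × [bracket] = (325/π) × 0.925062 = 95.698 W/m².
— Configuration B (ϕ=+2.8°):
Solar declination: sin δ = sin ε · sin L_s = sin 58.10° × sin 50.9° = 0.65884, so δ = +41.212°.
cos h₀ = −tan(+2.8°) tan(+41.212°) = -0.0428, h₀ = 1.6136 rad.
Bracket: h₀ sin ϕ sin δ + cos ϕ cos δ sin h₀ = 1.6136×0.04885×0.65884 + 0.99881×0.75228×0.99908 = 0.051933 + 0.750694 = 0.802627.
Q̄ = (S_0/π) × [bracket] = (325/π) × 0.802627 = 83.032 W/m².
Ratio Q̄_A / Q̄_B = 95.698 / 83.032 = 1.153.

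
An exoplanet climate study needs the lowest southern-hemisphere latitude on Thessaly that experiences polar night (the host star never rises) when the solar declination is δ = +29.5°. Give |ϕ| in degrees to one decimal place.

Polar night requires cos h₀ = −tan ϕ tan δ ≥ 1, i.e. tan ϕ tan δ ≤ −1.
The boundary is |tan ϕ| · |tan δ| = 1, so |ϕ| = 90° − |δ| = 90° − 29.5° = 60.5° in the southern hemisphere.

|ϕ| = 60.5°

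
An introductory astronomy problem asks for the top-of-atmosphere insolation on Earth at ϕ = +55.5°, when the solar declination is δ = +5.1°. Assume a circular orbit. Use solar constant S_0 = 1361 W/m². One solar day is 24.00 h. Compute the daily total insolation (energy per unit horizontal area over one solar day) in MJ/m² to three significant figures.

cos h₀ = −tan(+55.5°) tan(+5.100°) = -0.1299, h₀ = 1.7010 rad.
Bracket: h₀ sin ϕ sin δ + cos ϕ cos δ sin h₀ = 1.7010×0.82413×0.08889 + 0.56641×0.99604×0.99153 = 0.124610 + 0.559389 = 0.683999.
Q̄ = (S_0/π) × [bracket] = (1361/π) × 0.683999 = 296.32 W/m².
Daily total = Q̄ × 24.00 h × 3600 s/h = 296.32 × 24.00 × 3600 / 10⁶ = 25.60 MJ/m².

25.6 MJ/m²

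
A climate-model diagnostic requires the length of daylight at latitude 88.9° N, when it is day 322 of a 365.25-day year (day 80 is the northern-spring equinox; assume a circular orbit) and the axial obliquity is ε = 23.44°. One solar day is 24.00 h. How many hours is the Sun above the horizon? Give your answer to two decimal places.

Solar longitude: λ_s = 360° × (322 − 80)/365.25 = 238.522°.
sin δ = sin 23.44° × sin 238.522° = -0.33925, so δ = -19.831°.
cos H₀ = −tan φ · tan δ = 18.7821 ≥ 1, so the Sun never rises (polar night) and H₀ = 0.
Daylight = 2H₀/(2π) × 24.00 h = (0.0000/π) × 24.00 = 0.00 h.

0.00 h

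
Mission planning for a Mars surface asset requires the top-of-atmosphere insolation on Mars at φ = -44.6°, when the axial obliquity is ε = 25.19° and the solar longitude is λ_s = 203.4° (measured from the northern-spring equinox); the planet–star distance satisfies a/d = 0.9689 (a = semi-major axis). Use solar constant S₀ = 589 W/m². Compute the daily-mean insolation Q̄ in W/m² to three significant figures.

Solar declination: sin δ = sin ε · sin λ_s = sin 25.19° × sin 203.4° = -0.16903, so δ = -9.732°.
cos H₀ = −tan(-44.6°) tan(-9.732°) = -0.1691, H₀ = 1.7407 rad.
Bracket: H₀ sin φ sin δ + cos φ cos δ sin H₀ = 1.7407×-0.70215×-0.16903 + 0.71203×0.98561×0.98559 = 0.206594 + 0.691671 = 0.898265.
Inverse-square distance factor (a/d)² = 0.9689² = 0.938767.
Q̄ = (S₀/π) × 0.938767 × [bracket] = (589/π) × 0.938767 × 0.898265 = 158.1 W/m².

Q̄ ≈ 158 W/m²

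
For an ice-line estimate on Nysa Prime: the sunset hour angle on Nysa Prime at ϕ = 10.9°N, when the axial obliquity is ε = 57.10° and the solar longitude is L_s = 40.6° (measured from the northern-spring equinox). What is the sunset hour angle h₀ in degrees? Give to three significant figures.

Solar declination: sin δ = sin ε · sin L_s = sin 57.10° × sin 40.6° = 0.54640, so δ = +33.121°.
cos h₀ = −tan ϕ · tan δ = −tan(+10.9°) × tan(+33.121°) = -0.1256, so h₀ = 1.6968 rad = 97.22°.

h₀ = 97.2°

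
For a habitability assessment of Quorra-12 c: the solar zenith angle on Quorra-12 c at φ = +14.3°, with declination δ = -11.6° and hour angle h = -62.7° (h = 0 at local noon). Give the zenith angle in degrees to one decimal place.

θ_z = 67.3°

cos θ_z = sin φ sin δ + cos φ cos δ cos h = -0.049666 + 0.435361 = 0.385695.
θ_z = arccos(0.385695) = 67.3°.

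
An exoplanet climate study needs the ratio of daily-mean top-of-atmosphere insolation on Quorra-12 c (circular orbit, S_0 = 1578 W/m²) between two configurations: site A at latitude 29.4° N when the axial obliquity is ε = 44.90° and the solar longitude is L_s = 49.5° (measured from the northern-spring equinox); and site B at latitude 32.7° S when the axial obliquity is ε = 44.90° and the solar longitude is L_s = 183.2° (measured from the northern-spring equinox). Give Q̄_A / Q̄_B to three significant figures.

Q̄_A / Q̄_B ≈ 1.37

— Configuration A (ϕ=+29.4°):
Solar declination: sin δ = sin ε · sin L_s = sin 44.90° × sin 49.5° = 0.53675, so δ = +32.463°.
cos h₀ = −tan(+29.4°) tan(+32.463°) = -0.3585, h₀ = 1.9374 rad.
Bracket: h₀ sin ϕ sin δ + cos ϕ cos δ sin h₀ = 1.9374×0.49090×0.53675 + 0.87121×0.84374×0.93355 = 0.510487 + 0.686229 = 1.196716.
Q̄ = (S_0/π) × [bracket] = (1578/π) × 1.196716 = 601.10 W/m².
— Configuration B (ϕ=-32.7°):
Solar declination: sin δ = sin ε · sin L_s = sin 44.90° × sin 183.2° = -0.03940, so δ = -2.258°.
cos h₀ = −tan(-32.7°) tan(-2.258°) = -0.0253, h₀ = 1.5961 rad.
Bracket: h₀ sin ϕ sin δ + cos ϕ cos δ sin h₀ = 1.5961×-0.54024×-0.03940 + 0.84151×0.99922×0.99968 = 0.033974 + 0.840585 = 0.874559.
Q̄ = (S_0/π) × [bracket] = (1578/π) × 0.874559 = 439.28 W/m².
Ratio Q̄_A / Q̄_B = 601.10 / 439.28 = 1.368.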